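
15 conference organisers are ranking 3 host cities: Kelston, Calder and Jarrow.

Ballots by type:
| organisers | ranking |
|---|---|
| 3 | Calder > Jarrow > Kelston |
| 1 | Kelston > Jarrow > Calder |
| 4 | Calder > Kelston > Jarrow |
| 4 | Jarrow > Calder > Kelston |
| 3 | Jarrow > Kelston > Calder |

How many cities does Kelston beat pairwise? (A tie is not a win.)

Kelston against each rival (15 organisers):
Kelston vs Calder: Calder wins 11–4.
Kelston vs Jarrow: Jarrow wins 10–5.
Kelston beats no one; loses to Calder, Jarrow — 0 pairwise wins.

0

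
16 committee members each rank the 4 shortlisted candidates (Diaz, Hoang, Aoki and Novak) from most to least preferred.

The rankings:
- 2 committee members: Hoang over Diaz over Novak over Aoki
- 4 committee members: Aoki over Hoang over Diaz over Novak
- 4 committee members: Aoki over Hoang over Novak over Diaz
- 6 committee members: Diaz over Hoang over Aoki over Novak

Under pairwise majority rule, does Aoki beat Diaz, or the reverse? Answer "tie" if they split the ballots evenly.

Ballots ranking Aoki above Diaz: 4 + 4 = 8.
Ballots ranking Diaz above Aoki: 16 − 8 = 8.
8–8: the pair ties.

tie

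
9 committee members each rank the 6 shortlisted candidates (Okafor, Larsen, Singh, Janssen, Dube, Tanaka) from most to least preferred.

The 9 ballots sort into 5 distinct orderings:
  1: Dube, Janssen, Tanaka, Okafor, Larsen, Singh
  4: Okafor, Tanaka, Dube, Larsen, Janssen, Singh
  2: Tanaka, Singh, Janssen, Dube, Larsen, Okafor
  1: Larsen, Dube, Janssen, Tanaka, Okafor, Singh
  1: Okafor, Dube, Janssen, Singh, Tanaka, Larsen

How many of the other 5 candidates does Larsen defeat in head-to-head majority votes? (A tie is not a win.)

2

Larsen against each rival (9 committee members):
Larsen vs Okafor: Okafor, 6–3.
Larsen vs Singh: Larsen wins 6–3.
Larsen–Janssen: Larsen 5–4.
Larsen vs Dube: Dube wins 8–1.
Larsen–Tanaka: Tanaka 8–1.
Larsen beats Singh, Janssen; loses to Okafor, Dube, Tanaka — 2 pairwise wins.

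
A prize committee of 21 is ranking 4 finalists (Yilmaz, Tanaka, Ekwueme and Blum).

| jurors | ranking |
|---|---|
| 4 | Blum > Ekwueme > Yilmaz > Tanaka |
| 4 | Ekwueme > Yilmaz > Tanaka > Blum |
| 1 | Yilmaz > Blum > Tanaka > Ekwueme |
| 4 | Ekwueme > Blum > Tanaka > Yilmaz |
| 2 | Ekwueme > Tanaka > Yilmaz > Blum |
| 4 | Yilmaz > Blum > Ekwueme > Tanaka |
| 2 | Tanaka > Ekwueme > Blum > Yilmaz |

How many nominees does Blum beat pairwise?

Blum against each rival (21 jurors):
Blum vs Yilmaz: Blum preferred on 4+4+2 = 10 ballots; Yilmaz wins 11–10.
Blum–Tanaka: Blum 13–8.
Blum vs Ekwueme: Ekwueme wins 12–9.
Blum beats Tanaka; loses to Yilmaz, Ekwueme — 1 pairwise win.

1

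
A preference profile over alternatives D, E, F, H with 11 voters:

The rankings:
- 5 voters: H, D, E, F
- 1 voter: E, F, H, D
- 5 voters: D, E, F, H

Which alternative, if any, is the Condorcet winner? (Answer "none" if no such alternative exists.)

Check each pair by majority over 11 ballots:
D vs E: 5+5 = 10 for D, 1 for E — D by 10–1.
D vs F: 5+5 = 10 for D, 1 for F — D by 10–1.
D vs H: D is ranked higher on 5 ballots, H on 6. H wins 6–5.
E vs F: 11 to 0, E.
E vs H: E preferred on 1+5 = 6 ballots; E wins 6–5.
F vs H: 1+5 = 6 for F, 5 for H — F by 6–5.
No alternative is unbeaten: D loses to H; E loses to D; F loses to D; H loses to E. In particular D beats E beats H beats D is a majority cycle — no Condorcet winner exists.

none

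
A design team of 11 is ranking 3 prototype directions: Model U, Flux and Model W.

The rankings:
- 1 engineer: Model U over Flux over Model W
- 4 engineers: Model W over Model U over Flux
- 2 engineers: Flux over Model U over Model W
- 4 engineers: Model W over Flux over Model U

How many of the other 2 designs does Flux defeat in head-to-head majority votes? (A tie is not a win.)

Flux against each rival (11 engineers):
Flux vs Model U: Flux is ranked higher on 2+4 = 6 ballots, Model U on 5. Flux wins 6–5.
Flux–Model W: Model W 8–3.
Flux beats Model U; loses to Model W — 1 pairwise win.

1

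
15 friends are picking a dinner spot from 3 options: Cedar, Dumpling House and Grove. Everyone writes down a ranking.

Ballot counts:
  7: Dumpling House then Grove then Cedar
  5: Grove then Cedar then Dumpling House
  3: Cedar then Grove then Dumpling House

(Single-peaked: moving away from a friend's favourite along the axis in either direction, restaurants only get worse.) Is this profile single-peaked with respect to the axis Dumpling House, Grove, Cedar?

yes

Axis positions: Dumpling House=1, Grove=2, Cedar=3.
Ballot type 1 (peak Dumpling House at position 1): ranking walks positions 1-2-3, expanding outward from the peak — single-peaked.
Ballot type 2 (peak Grove at position 2): ranking walks positions 2-3-1, expanding outward from the peak — single-peaked.
Ballot type 3 (peak Cedar at position 3): ranking walks positions 3-2-1, expanding outward from the peak — single-peaked.
Every ranking is single-peaked on this axis.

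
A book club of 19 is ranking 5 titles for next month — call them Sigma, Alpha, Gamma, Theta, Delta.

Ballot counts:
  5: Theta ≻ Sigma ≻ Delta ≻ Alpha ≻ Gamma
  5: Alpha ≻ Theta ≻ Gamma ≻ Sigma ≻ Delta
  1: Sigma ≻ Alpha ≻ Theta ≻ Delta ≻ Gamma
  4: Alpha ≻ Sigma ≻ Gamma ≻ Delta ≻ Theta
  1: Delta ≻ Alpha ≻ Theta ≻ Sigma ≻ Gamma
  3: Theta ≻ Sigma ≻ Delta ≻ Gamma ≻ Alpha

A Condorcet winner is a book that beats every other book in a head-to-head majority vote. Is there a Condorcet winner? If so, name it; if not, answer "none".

Alpha

Check each pair by majority over 19 ballots:
Sigma vs Alpha: Alpha wins 10–9.
Sigma vs Gamma: Sigma wins 14–5.
Sigma vs Theta: Theta, 14–5.
Sigma vs Delta: Sigma, 18–1.
Alpha vs Gamma: Alpha, 16–3.
Alpha vs Theta: Alpha wins 11–8.
Alpha–Delta: Alpha 10–9.
Gamma–Theta: Theta 15–4.
Gamma–Delta: Delta 10–9.
Theta vs Delta: Theta, 14–5.
Alpha defeats every rival head-to-head and is the Condorcet winner.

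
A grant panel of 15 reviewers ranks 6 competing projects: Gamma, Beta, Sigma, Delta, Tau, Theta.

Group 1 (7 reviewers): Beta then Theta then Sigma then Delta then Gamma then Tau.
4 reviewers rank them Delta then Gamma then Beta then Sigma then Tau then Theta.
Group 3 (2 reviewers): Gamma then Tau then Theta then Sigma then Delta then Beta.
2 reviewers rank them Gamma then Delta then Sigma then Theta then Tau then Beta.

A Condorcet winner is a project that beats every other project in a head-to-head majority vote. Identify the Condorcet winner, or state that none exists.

none

Head-to-head results (15 reviewers):
Gamma–Beta: Gamma 8–7.
Gamma vs Sigma: Gamma wins 8–7.
Gamma vs Delta: Delta, 11–4.
Gamma vs Tau: Gamma, 15–0.
Gamma vs Theta: Gamma, 8–7.
Beta–Sigma: Beta 11–4.
Beta–Delta: Delta 8–7.
Beta vs Tau: Beta, 11–4.
Beta vs Theta: Beta, 11–4.
Sigma vs Delta: Sigma wins 9–6.
Sigma vs Tau: Sigma wins 13–2.
Sigma–Theta: Theta 9–6.
Delta–Tau: Delta 13–2.
Delta–Theta: Theta 9–6.
Tau–Theta: Theta 9–6.
Each project drops at least one matchup (Gamma loses to Delta; Beta loses to Gamma; Sigma loses to Gamma; Delta loses to Sigma; Tau loses to Gamma; Theta loses to Gamma); the cycle Gamma beats Sigma beats Delta beats Gamma rules out a Condorcet winner.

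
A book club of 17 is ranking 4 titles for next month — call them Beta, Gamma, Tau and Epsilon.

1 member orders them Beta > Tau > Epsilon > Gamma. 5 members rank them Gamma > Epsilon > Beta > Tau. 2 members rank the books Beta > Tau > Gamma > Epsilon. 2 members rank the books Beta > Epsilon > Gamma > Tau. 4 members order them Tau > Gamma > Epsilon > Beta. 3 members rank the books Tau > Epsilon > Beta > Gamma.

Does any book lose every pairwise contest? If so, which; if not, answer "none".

Head-to-head results (17 members):
Beta vs Gamma: Beta preferred on 1+2+2+3 = 8 ballots; Gamma wins 9–8.
Beta vs Tau: 10 to 7, Beta.
Beta vs Epsilon: 5 to 12, Epsilon.
Gamma vs Tau: Gamma preferred on 5+2 = 7 ballots; Tau wins 10–7.
Gamma vs Epsilon: Gamma is ranked higher on 5+2+4 = 11 ballots, Epsilon on 6. Gamma wins 11–6.
Tau vs Epsilon: 10 to 7, Tau.
No book is winless: Beta beats Tau; Gamma beats Beta; Tau beats Gamma; Epsilon beats Beta. There is no Condorcet loser.

none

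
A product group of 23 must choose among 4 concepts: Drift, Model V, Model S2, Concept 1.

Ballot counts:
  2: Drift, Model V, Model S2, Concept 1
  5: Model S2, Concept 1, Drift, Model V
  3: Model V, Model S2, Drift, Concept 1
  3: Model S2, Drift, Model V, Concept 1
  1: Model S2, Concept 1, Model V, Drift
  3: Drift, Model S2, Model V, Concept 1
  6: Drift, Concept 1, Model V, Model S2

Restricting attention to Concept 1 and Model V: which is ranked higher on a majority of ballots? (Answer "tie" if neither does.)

Concept 1

Ballots ranking Concept 1 above Model V: 5 + 1 + 6 = 12.
Ballots ranking Model V above Concept 1: 23 − 12 = 11.
Concept 1 wins the head-to-head 12–11.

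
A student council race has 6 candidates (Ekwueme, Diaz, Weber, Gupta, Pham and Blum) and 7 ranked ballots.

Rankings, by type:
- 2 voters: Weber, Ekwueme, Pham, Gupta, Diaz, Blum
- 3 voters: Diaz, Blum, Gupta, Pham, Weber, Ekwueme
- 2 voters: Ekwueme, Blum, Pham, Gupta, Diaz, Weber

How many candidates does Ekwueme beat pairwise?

4

Ekwueme against each rival (7 voters):
Ekwueme vs Diaz: 4 to 3, Ekwueme.
Ekwueme vs Weber: Ekwueme preferred on 2 ballots; Weber wins 5–2.
Ekwueme vs Gupta: 2+2 = 4 for Ekwueme, 3 for Gupta — Ekwueme by 4–3.
Ekwueme–Pham: Ekwueme 4–3.
Ekwueme vs Blum: Ekwueme preferred on 2+2 = 4 ballots; Ekwueme wins 4–3.
Ekwueme beats Diaz, Gupta, Pham, Blum; loses to Weber — 4 pairwise wins.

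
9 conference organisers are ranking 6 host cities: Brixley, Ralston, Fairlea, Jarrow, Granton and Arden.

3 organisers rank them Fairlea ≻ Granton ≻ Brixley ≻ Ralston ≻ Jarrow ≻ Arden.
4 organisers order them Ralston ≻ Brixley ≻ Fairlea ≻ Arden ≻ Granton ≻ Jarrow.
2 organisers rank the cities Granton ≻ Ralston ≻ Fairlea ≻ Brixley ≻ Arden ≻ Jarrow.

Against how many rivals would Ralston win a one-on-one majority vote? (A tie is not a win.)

Ralston against each rival (9 organisers):
Ralston vs Brixley: Ralston is ranked higher on 4+2 = 6 ballots, Brixley on 3. Ralston wins 6–3.
Ralston vs Fairlea: Ralston is ranked higher on 4+2 = 6 ballots, Fairlea on 3. Ralston wins 6–3.
Ralston vs Jarrow: Ralston wins 9–0.
Ralston vs Granton: 4 for Ralston, 5 for Granton — Granton by 5–4.
Ralston vs Arden: Ralston wins 9–0.
Ralston beats Brixley, Fairlea, Jarrow, Arden; loses to Granton — 4 pairwise wins.

4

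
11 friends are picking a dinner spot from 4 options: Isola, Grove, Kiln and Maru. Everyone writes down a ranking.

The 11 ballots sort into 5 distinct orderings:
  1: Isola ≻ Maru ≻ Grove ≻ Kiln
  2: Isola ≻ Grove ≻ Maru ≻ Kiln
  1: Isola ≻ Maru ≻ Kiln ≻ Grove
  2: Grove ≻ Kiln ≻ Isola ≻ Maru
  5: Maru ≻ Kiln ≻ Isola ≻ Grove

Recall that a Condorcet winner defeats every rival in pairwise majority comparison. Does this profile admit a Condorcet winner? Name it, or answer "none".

none

Check each pair by majority over 11 ballots:
Isola vs Grove: Isola wins 9–2.
Isola vs Kiln: Kiln wins 7–4.
Isola vs Maru: Isola preferred on 1+2+1+2 = 6 ballots; Isola wins 6–5.
Grove vs Kiln: Grove preferred on 1+2+2 = 5 ballots; Kiln wins 6–5.
Grove vs Maru: 4 to 7, Maru.
Kiln vs Maru: Maru wins 9–2.
No restaurant is unbeaten: Isola loses to Kiln; Grove loses to Isola; Kiln loses to Maru; Maru loses to Isola. In particular Isola → Maru → Kiln → Isola is a majority cycle — no Condorcet winner exists.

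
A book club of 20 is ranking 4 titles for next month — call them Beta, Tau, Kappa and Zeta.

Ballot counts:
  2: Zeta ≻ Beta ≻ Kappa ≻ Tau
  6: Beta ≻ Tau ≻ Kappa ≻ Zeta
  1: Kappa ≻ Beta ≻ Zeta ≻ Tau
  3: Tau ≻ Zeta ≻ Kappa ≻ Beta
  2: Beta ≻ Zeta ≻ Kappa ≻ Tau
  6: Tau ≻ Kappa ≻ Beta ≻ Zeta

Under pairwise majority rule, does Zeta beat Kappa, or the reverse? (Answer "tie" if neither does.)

Ballots ranking Zeta above Kappa: 2 + 3 + 2 = 7.
Ballots ranking Kappa above Zeta: 20 − 7 = 13.
Kappa wins the head-to-head 13–7.

Kappa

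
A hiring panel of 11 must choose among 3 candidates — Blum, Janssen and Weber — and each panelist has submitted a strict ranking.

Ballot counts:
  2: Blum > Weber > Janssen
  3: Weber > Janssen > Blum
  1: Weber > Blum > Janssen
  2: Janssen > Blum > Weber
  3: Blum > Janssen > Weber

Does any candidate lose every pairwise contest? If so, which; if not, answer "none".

Head-to-head results (11 committee members):
Blum vs Janssen: Blum, 6–5.
Blum vs Weber: 2+2+3 = 7 for Blum, 4 for Weber — Blum by 7–4.
Janssen vs Weber: 2+3 = 5 for Janssen, 6 for Weber — Weber by 6–5.
Only Janssen has no wins; Janssen is the Condorcet loser.

Janssen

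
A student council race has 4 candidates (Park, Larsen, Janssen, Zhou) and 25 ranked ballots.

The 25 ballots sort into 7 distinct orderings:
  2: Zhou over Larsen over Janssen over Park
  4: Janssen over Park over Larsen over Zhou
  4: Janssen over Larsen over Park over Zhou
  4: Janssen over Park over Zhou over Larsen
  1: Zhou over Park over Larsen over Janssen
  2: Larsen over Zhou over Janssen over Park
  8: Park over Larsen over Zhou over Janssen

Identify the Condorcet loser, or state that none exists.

none

Head-to-head results (25 voters):
Park vs Larsen: Park, 17–8.
Park vs Janssen: Janssen, 16–9.
Park vs Zhou: Park preferred on 4+4+4+8 = 20 ballots; Park wins 20–5.
Larsen vs Janssen: Larsen preferred on 2+1+2+8 = 13 ballots; Larsen wins 13–12.
Larsen vs Zhou: 4+4+2+8 = 18 for Larsen, 7 for Zhou — Larsen by 18–7.
Janssen vs Zhou: 12 to 13, Zhou.
Each candidate has at least one pairwise win (Park beats Larsen; Larsen beats Janssen; Janssen beats Park; Zhou beats Janssen) — no Condorcet loser.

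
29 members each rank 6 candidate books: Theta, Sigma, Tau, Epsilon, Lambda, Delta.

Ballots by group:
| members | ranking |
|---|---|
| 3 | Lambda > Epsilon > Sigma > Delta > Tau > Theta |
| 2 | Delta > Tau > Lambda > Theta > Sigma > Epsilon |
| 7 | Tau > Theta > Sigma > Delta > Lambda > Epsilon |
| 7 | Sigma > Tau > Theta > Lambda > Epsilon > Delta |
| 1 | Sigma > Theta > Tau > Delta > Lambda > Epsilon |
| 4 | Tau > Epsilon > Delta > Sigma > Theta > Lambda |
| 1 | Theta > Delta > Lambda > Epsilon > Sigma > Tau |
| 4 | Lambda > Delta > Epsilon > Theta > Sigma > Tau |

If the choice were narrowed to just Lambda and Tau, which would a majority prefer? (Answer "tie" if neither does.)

Ballots ranking Lambda above Tau: 3 + 1 + 4 = 8.
Ballots ranking Tau above Lambda: 29 − 8 = 21.
Tau wins the head-to-head 21–8.

Tau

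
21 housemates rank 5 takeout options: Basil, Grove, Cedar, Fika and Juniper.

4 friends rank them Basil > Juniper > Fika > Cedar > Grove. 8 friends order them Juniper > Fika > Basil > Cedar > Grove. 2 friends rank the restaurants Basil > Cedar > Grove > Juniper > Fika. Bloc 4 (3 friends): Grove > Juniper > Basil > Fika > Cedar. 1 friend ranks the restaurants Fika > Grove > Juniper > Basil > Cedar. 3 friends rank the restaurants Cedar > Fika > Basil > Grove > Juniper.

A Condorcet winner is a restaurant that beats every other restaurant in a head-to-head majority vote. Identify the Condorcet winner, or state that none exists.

Check each pair by majority over 21 ballots:
Basil vs Grove: 17 to 4, Basil.
Basil vs Cedar: Basil wins 18–3.
Basil–Fika: Fika 12–9.
Basil vs Juniper: Basil is ranked higher on 4+2+3 = 9 ballots, Juniper on 12. Juniper wins 12–9.
Grove vs Cedar: 4 to 17, Cedar.
Grove vs Fika: Fika, 16–5.
Grove vs Juniper: 2+3+1+3 = 9 for Grove, 12 for Juniper — Juniper by 12–9.
Cedar vs Fika: 5 to 16, Fika.
Cedar vs Juniper: Cedar preferred on 2+3 = 5 ballots; Juniper wins 16–5.
Fika vs Juniper: Juniper, 17–4.
Juniper wins every pairwise contest, so Juniper is the Condorcet winner.

Juniper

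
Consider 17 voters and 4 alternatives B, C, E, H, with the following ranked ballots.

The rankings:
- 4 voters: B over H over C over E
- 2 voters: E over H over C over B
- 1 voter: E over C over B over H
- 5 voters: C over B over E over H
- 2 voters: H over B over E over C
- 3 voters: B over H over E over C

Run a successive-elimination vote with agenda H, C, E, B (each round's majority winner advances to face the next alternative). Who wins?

Round 1: H vs C — 11–6, H advances.
Round 2: H vs E — 9–8, H advances.
Round 3: H vs B — 4–13, B advances.
The agenda winner is B.

B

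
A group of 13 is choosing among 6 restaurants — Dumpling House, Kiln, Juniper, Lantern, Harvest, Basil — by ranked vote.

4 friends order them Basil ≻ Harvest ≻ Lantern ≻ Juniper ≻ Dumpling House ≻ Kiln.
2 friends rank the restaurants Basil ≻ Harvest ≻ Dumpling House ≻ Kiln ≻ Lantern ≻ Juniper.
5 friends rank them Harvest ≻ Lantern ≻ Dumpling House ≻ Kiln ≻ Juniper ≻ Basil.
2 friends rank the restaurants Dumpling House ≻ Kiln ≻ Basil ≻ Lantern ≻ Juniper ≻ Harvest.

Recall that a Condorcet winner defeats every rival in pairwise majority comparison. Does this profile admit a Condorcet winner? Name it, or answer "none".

Pairwise majorities:
Dumpling House vs Kiln: Dumpling House, 13–0.
Dumpling House vs Juniper: Dumpling House wins 9–4.
Dumpling House vs Lantern: Lantern wins 9–4.
Dumpling House–Harvest: Harvest 11–2.
Dumpling House vs Basil: Dumpling House, 7–6.
Kiln vs Juniper: Kiln, 9–4.
Kiln–Lantern: Lantern 9–4.
Kiln–Harvest: Harvest 11–2.
Kiln vs Basil: Kiln wins 7–6.
Juniper vs Lantern: Lantern wins 13–0.
Juniper–Harvest: Harvest 11–2.
Juniper vs Basil: Basil, 8–5.
Lantern–Harvest: Harvest 11–2.
Lantern vs Basil: Basil, 8–5.
Harvest–Basil: Basil 8–5.
No restaurant is unbeaten: Dumpling House loses to Lantern; Kiln loses to Dumpling House; Juniper loses to Dumpling House; Lantern loses to Harvest; Harvest loses to Basil; Basil loses to Dumpling House. In particular Dumpling House → Basil → Lantern → Dumpling House is a majority cycle — no Condorcet winner exists.

none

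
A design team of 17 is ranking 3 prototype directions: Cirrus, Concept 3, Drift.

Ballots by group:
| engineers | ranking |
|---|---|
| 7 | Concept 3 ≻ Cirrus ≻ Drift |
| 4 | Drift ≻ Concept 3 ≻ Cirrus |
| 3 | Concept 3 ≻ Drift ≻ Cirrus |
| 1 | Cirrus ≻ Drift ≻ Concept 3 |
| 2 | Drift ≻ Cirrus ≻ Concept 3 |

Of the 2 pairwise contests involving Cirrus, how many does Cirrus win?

Cirrus against each rival (17 engineers):
Cirrus vs Concept 3: 1+2 = 3 for Cirrus, 14 for Concept 3 — Concept 3 by 14–3.
Cirrus vs Drift: Drift, 9–8.
Cirrus beats no one; loses to Concept 3, Drift — 0 pairwise wins.

0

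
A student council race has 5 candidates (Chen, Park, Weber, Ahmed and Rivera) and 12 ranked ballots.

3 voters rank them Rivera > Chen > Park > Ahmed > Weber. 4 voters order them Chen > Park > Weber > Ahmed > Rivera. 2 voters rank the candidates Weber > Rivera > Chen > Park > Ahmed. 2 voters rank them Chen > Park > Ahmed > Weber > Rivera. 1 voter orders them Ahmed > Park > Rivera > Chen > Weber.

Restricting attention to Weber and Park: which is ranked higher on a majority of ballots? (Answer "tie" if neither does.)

Ballots ranking Weber above Park: 2.
Ballots ranking Park above Weber: 12 − 2 = 10.
Park wins the head-to-head 10–2.

Park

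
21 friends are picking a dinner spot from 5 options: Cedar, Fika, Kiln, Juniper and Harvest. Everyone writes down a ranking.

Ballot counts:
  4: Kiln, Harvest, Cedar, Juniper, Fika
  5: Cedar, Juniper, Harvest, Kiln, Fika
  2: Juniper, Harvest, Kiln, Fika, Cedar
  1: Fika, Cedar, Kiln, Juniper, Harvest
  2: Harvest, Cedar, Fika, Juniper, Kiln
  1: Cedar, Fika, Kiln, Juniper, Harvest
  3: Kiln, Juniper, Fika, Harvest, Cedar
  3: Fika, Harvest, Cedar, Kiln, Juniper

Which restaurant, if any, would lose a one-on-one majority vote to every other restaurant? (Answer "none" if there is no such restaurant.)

Pairwise majorities:
Cedar vs Fika: 12 to 9, Cedar.
Cedar vs Kiln: Cedar is ranked higher on 5+1+2+1+3 = 12 ballots, Kiln on 9. Cedar wins 12–9.
Cedar vs Juniper: Cedar wins 16–5.
Cedar vs Harvest: 5+1+1 = 7 for Cedar, 14 for Harvest — Harvest by 14–7.
Fika vs Kiln: 7 to 14, Kiln.
Fika–Juniper: Juniper 14–7.
Fika vs Harvest: Harvest, 13–8.
Kiln vs Juniper: 12 to 9, Kiln.
Kiln vs Harvest: Harvest wins 12–9.
Juniper vs Harvest: Juniper wins 12–9.
Fika loses to every other restaurant — it is the Condorcet loser.

Fika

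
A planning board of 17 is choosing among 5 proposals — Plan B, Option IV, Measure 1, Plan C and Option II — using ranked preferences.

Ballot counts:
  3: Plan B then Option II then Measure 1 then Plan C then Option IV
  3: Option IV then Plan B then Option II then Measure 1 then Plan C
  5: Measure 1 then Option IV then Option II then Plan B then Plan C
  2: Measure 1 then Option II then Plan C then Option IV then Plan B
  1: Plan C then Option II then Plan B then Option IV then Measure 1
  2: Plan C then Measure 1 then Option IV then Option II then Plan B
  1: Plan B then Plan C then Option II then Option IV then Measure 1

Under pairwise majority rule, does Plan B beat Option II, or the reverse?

Ballots ranking Plan B above Option II: 3 + 3 + 1 = 7.
Ballots ranking Option II above Plan B: 17 − 7 = 10.
Option II wins the head-to-head 10–7.

Option II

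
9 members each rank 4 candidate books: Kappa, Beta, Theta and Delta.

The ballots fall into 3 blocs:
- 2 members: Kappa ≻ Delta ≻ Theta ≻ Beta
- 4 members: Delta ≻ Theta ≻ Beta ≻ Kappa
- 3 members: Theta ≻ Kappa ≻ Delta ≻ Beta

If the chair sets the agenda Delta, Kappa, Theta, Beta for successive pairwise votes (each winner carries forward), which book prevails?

Theta

Round 1: Delta vs Kappa — 4–5, Kappa advances.
Round 2: Kappa vs Theta — 2–7, Theta advances.
Round 3: Theta vs Beta — 9–0, Theta advances.
Theta survives the agenda.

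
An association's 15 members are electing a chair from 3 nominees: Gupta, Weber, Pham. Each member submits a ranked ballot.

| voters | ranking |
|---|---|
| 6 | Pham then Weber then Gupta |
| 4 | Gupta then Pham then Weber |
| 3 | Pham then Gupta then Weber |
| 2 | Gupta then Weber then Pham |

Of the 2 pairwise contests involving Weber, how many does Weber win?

Weber against each rival (15 voters):
Weber–Gupta: Gupta 9–6.
Weber–Pham: Pham 13–2.
Weber beats no one; loses to Gupta, Pham — 0 pairwise wins.

0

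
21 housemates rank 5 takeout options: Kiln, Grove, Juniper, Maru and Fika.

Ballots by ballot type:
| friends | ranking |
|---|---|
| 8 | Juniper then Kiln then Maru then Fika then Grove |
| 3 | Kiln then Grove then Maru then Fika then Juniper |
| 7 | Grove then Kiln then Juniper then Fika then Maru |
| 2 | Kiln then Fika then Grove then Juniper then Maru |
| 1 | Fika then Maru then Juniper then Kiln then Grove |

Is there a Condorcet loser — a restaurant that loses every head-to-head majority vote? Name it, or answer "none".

none

Head-to-head results (21 friends):
Kiln vs Grove: 14 to 7, Kiln.
Kiln vs Juniper: Kiln wins 12–9.
Kiln vs Maru: Kiln, 20–1.
Kiln vs Fika: Kiln, 20–1.
Grove vs Juniper: 3+7+2 = 12 for Grove, 9 for Juniper — Grove by 12–9.
Grove vs Maru: Grove, 12–9.
Grove–Fika: Fika 11–10.
Juniper vs Maru: Juniper preferred on 8+7+2 = 17 ballots; Juniper wins 17–4.
Juniper vs Fika: Juniper preferred on 8+7 = 15 ballots; Juniper wins 15–6.
Maru–Fika: Maru 11–10.
Every restaurant wins at least one matchup (Kiln beats Grove; Grove beats Juniper; Juniper beats Maru; Maru beats Fika; Fika beats Grove), so there is no Condorcet loser.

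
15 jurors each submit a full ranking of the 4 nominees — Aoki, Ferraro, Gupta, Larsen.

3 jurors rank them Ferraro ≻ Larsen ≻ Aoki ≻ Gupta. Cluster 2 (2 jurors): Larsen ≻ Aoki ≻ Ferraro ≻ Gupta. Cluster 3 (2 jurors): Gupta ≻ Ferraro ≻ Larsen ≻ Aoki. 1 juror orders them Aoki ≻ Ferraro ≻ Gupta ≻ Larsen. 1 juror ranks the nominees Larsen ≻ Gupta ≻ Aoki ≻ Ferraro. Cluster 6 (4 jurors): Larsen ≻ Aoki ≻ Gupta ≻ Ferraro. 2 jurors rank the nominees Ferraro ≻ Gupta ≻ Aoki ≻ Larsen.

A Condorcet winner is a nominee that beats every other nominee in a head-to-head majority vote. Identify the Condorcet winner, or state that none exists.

Check each pair by majority over 15 ballots:
Aoki vs Ferraro: 8 to 7, Aoki.
Aoki vs Gupta: 3+2+1+4 = 10 for Aoki, 5 for Gupta — Aoki by 10–5.
Aoki vs Larsen: Aoki is ranked higher on 1+2 = 3 ballots, Larsen on 12. Larsen wins 12–3.
Ferraro vs Gupta: Ferraro is ranked higher on 3+2+1+2 = 8 ballots, Gupta on 7. Ferraro wins 8–7.
Ferraro vs Larsen: Ferraro is ranked higher on 3+2+1+2 = 8 ballots, Larsen on 7. Ferraro wins 8–7.
Gupta vs Larsen: 5 to 10, Larsen.
Every nominee loses at least once (Aoki loses to Larsen; Ferraro loses to Aoki; Gupta loses to Aoki; Larsen loses to Ferraro). The majority relation contains the cycle Aoki > Ferraro > Larsen > Aoki, so there is no Condorcet winner.

none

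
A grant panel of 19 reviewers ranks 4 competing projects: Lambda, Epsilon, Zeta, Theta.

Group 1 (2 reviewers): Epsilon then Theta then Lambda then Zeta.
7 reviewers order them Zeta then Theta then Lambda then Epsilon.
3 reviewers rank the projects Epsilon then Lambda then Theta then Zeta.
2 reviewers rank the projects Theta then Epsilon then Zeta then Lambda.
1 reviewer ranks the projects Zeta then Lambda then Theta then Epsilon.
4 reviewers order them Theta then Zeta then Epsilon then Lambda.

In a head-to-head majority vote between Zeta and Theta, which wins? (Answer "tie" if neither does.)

Ballots ranking Zeta above Theta: 7 + 1 = 8.
Ballots ranking Theta above Zeta: 19 − 8 = 11.
Theta wins the head-to-head 11–8.

Theta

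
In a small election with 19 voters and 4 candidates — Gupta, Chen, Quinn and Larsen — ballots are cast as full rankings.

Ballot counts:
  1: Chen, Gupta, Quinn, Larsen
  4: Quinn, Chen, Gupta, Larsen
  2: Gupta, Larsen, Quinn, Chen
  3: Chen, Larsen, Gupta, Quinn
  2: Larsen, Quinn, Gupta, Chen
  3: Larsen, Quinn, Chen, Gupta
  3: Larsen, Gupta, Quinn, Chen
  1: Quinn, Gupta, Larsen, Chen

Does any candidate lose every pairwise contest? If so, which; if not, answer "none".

Head-to-head results (19 voters):
Gupta vs Chen: 8 to 11, Chen.
Gupta vs Quinn: Gupta preferred on 1+2+3+3 = 9 ballots; Quinn wins 10–9.
Gupta vs Larsen: Gupta is ranked higher on 1+4+2+1 = 8 ballots, Larsen on 11. Larsen wins 11–8.
Chen vs Quinn: Quinn, 15–4.
Chen vs Larsen: 8 to 11, Larsen.
Quinn vs Larsen: 6 to 13, Larsen.
Gupta is beaten in every head-to-head and is the Condorcet loser.

Gupta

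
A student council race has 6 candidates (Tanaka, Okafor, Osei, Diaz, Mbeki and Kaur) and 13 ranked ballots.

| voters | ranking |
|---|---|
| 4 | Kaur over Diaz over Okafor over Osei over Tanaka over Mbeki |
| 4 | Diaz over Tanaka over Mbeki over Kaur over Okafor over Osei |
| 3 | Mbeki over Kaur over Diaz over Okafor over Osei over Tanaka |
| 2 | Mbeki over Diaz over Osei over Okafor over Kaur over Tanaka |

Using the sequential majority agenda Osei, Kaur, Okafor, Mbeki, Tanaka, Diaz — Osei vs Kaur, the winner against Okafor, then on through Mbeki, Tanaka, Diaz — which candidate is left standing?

Diaz

Round 1: Osei vs Kaur — 2–11, Kaur advances.
Round 2: Kaur vs Okafor — 11–2, Kaur advances.
Round 3: Kaur vs Mbeki — 4–9, Mbeki advances.
Round 4: Mbeki vs Tanaka — 5–8, Tanaka advances.
Round 5: Tanaka vs Diaz — 0–13, Diaz advances.
The agenda winner is Diaz.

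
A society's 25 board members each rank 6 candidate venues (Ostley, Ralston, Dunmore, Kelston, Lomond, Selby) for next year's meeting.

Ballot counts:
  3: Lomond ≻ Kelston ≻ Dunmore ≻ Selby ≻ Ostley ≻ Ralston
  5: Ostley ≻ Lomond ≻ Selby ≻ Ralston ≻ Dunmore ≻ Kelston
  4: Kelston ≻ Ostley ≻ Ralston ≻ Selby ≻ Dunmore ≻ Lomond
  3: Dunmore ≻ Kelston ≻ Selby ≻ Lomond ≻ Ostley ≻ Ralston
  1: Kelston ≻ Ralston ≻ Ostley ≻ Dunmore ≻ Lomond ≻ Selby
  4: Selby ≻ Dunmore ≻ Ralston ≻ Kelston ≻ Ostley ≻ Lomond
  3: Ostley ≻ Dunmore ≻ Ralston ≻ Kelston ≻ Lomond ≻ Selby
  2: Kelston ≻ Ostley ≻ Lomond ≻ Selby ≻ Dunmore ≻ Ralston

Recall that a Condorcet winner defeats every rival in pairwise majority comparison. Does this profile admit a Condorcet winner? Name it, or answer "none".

none

Check each pair by majority over 25 ballots:
Ostley vs Ralston: 20 to 5, Ostley.
Ostley vs Dunmore: 15 to 10, Ostley.
Ostley vs Kelston: Ostley is ranked higher on 5+3 = 8 ballots, Kelston on 17. Kelston wins 17–8.
Ostley vs Lomond: 19 to 6, Ostley.
Ostley vs Selby: 5+4+1+3+2 = 15 for Ostley, 10 for Selby — Ostley by 15–10.
Ralston vs Dunmore: 5+4+1 = 10 for Ralston, 15 for Dunmore — Dunmore by 15–10.
Ralston vs Kelston: 12 to 13, Kelston.
Ralston vs Lomond: Ralston preferred on 4+1+4+3 = 12 ballots; Lomond wins 13–12.
Ralston vs Selby: Ralston preferred on 4+1+3 = 8 ballots; Selby wins 17–8.
Dunmore vs Kelston: Dunmore preferred on 5+3+4+3 = 15 ballots; Dunmore wins 15–10.
Dunmore vs Lomond: Dunmore is ranked higher on 4+3+1+4+3 = 15 ballots, Lomond on 10. Dunmore wins 15–10.
Dunmore vs Selby: Dunmore is ranked higher on 3+3+1+3 = 10 ballots, Selby on 15. Selby wins 15–10.
Kelston vs Lomond: Kelston is ranked higher on 4+3+1+4+3+2 = 17 ballots, Lomond on 8. Kelston wins 17–8.
Kelston vs Selby: Kelston preferred on 3+4+3+1+3+2 = 16 ballots; Kelston wins 16–9.
Lomond vs Selby: Lomond is ranked higher on 3+5+1+3+2 = 14 ballots, Selby on 11. Lomond wins 14–11.
No city is unbeaten: Ostley loses to Kelston; Ralston loses to Ostley; Dunmore loses to Ostley; Kelston loses to Dunmore; Lomond loses to Ostley; Selby loses to Ostley. In particular Ostley > Dunmore > Kelston > Ostley is a majority cycle — no Condorcet winner exists.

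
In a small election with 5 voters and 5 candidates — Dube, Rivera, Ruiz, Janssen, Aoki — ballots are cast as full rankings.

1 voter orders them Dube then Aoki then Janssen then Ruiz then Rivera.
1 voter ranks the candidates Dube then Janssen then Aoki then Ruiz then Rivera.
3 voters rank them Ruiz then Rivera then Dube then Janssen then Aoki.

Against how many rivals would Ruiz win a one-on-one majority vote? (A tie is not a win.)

4

Ruiz against each rival (5 voters):
Ruiz vs Dube: 3 to 2, Ruiz.
Ruiz–Rivera: Ruiz 5–0.
Ruiz–Janssen: Ruiz 3–2.
Ruiz vs Aoki: 3 for Ruiz, 2 for Aoki — Ruiz by 3–2.
Ruiz beats Dube, Rivera, Janssen, Aoki — 4 pairwise wins.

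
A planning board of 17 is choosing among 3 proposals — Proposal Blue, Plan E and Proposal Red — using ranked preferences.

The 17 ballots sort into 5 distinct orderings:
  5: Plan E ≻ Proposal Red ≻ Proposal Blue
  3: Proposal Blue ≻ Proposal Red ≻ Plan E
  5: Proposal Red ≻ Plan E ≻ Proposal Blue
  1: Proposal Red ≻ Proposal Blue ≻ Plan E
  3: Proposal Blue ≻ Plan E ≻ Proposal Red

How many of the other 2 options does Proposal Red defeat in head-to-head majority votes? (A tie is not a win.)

2

Proposal Red against each rival (17 council members):
Proposal Red vs Proposal Blue: 11 to 6, Proposal Red.
Proposal Red vs Plan E: Proposal Red, 9–8.
Proposal Red beats Proposal Blue, Plan E — 2 pairwise wins.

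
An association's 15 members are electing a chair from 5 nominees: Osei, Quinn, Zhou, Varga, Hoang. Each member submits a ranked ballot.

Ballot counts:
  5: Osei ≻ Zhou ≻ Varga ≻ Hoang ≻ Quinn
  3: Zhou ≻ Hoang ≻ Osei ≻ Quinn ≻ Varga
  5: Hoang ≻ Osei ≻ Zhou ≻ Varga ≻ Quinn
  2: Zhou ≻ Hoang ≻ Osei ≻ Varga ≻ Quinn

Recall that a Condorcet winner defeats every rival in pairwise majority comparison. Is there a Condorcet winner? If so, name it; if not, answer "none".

none

Head-to-head results (15 voters):
Osei vs Quinn: Osei, 15–0.
Osei vs Zhou: 10 to 5, Osei.
Osei vs Varga: Osei wins 15–0.
Osei vs Hoang: Osei preferred on 5 ballots; Hoang wins 10–5.
Quinn vs Zhou: Quinn preferred on 0 ballots; Zhou wins 15–0.
Quinn–Varga: Varga 12–3.
Quinn–Hoang: Hoang 15–0.
Zhou vs Varga: 15 to 0, Zhou.
Zhou vs Hoang: 10 to 5, Zhou.
Varga vs Hoang: Hoang, 10–5.
Each candidate drops at least one matchup (Osei loses to Hoang; Quinn loses to Osei; Zhou loses to Osei; Varga loses to Osei; Hoang loses to Zhou); the cycle Osei → Zhou → Hoang → Osei rules out a Condorcet winner.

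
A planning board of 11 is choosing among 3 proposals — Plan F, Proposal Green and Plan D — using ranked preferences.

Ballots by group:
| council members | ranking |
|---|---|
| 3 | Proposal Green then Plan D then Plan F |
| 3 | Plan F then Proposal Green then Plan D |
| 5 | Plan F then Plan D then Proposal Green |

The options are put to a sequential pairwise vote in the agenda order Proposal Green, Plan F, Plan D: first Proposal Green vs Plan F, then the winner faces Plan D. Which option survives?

Round 1: Proposal Green vs Plan F — 3–8, Plan F advances.
Round 2: Plan F vs Plan D — 8–3, Plan F advances.
The agenda winner is Plan F.

Plan F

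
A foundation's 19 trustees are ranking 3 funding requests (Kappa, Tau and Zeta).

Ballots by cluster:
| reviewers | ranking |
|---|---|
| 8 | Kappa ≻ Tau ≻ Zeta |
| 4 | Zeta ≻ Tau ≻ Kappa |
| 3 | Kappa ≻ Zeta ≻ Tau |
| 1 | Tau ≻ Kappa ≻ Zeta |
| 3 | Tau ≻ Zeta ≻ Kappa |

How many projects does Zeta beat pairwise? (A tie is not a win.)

Zeta against each rival (19 reviewers):
Zeta vs Kappa: 4+3 = 7 for Zeta, 12 for Kappa — Kappa by 12–7.
Zeta vs Tau: 4+3 = 7 for Zeta, 12 for Tau — Tau by 12–7.
Zeta beats no one; loses to Kappa, Tau — 0 pairwise wins.

0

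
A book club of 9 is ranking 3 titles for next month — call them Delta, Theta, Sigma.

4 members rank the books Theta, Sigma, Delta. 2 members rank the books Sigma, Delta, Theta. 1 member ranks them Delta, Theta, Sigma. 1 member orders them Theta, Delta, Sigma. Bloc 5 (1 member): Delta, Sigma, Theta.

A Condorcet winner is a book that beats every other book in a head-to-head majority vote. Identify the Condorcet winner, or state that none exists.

Check each pair by majority over 9 ballots:
Delta–Theta: Theta 5–4.
Delta–Sigma: Sigma 6–3.
Theta vs Sigma: 6 to 3, Theta.
Theta wins every pairwise contest, so Theta is the Condorcet winner.

Theta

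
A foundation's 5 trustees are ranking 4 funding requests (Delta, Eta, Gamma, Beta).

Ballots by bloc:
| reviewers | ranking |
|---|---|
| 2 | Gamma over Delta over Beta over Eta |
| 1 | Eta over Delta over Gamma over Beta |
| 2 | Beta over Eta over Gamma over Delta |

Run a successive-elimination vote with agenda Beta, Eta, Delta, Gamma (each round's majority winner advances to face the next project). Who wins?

Gamma

Round 1: Beta vs Eta — 4–1, Beta advances.
Round 2: Beta vs Delta — 2–3, Delta advances.
Round 3: Delta vs Gamma — 1–4, Gamma advances.
Gamma survives the agenda.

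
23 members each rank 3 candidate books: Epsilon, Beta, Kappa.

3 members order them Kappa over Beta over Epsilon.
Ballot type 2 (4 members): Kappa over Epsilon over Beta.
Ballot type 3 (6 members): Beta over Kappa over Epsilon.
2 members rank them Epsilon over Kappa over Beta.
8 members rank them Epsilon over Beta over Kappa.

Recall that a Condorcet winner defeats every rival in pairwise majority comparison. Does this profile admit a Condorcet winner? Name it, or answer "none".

Check each pair by majority over 23 ballots:
Epsilon vs Beta: Epsilon, 14–9.
Epsilon vs Kappa: Kappa wins 13–10.
Beta vs Kappa: Beta wins 14–9.
No book is unbeaten: Epsilon loses to Kappa; Beta loses to Epsilon; Kappa loses to Beta. In particular Epsilon beats Beta beats Kappa beats Epsilon is a majority cycle — no Condorcet winner exists.

none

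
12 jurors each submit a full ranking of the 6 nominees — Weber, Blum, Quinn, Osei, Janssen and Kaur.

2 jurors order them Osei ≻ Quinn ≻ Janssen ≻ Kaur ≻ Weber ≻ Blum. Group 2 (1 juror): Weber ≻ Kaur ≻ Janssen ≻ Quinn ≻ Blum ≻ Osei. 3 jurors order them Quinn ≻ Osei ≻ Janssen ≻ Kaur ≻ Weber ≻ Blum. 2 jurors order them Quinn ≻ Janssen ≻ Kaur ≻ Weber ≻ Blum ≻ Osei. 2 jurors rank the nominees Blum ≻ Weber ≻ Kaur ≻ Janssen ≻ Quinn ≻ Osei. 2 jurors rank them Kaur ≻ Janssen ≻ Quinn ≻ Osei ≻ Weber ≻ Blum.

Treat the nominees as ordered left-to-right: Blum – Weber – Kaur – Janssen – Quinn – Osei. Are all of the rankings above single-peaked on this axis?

Axis positions: Blum=1, Weber=2, Kaur=3, Janssen=4, Quinn=5, Osei=6.
Group 1 (peak Osei at position 6): ranking walks positions 6-5-4-3-2-1, expanding outward from the peak — single-peaked.
Group 2 (peak Weber at position 2): ranking walks positions 2-3-4-5-1-6, expanding outward from the peak — single-peaked.
Group 3 (peak Quinn at position 5): ranking walks positions 5-6-4-3-2-1, expanding outward from the peak — single-peaked.
Group 4 (peak Quinn at position 5): ranking walks positions 5-4-3-2-1-6, expanding outward from the peak — single-peaked.
Group 5 (peak Blum at position 1): ranking walks positions 1-2-3-4-5-6, expanding outward from the peak — single-peaked.
Group 6 (peak Kaur at position 3): ranking walks positions 3-4-5-6-2-1, expanding outward from the peak — single-peaked.
Every ranking is single-peaked on this axis.

yes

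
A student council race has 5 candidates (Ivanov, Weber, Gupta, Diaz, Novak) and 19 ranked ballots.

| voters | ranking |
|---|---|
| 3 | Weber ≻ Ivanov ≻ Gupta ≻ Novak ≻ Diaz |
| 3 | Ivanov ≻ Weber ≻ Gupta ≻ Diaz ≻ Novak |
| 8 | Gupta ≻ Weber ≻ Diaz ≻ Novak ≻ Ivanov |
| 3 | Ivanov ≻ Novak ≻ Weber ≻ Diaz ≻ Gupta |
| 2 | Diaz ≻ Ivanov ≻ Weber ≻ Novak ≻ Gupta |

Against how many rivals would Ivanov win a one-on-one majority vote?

Ivanov against each rival (19 voters):
Ivanov vs Weber: Weber wins 11–8.
Ivanov vs Gupta: Ivanov preferred on 3+3+3+2 = 11 ballots; Ivanov wins 11–8.
Ivanov vs Diaz: 9 to 10, Diaz.
Ivanov vs Novak: Ivanov is ranked higher on 3+3+3+2 = 11 ballots, Novak on 8. Ivanov wins 11–8.
Ivanov beats Gupta, Novak; loses to Weber, Diaz — 2 pairwise wins.

2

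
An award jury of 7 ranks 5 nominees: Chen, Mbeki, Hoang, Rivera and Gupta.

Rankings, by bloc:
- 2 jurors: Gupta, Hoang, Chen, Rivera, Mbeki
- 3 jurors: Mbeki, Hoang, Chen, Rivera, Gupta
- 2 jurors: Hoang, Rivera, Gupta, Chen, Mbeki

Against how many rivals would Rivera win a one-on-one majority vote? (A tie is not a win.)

Rivera against each rival (7 jurors):
Rivera vs Chen: Chen wins 5–2.
Rivera vs Mbeki: Rivera is ranked higher on 2+2 = 4 ballots, Mbeki on 3. Rivera wins 4–3.
Rivera vs Hoang: Rivera is ranked higher on 0 ballots, Hoang on 7. Hoang wins 7–0.
Rivera vs Gupta: Rivera preferred on 3+2 = 5 ballots; Rivera wins 5–2.
Rivera beats Mbeki, Gupta; loses to Chen, Hoang — 2 pairwise wins.

2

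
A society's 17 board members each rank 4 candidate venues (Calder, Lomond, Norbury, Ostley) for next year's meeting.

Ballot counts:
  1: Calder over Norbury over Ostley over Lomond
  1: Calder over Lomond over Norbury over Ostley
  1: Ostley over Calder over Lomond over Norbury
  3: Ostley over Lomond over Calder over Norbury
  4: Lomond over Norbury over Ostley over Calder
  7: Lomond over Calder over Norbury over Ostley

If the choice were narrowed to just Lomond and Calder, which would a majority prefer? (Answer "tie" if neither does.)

Ballots ranking Lomond above Calder: 3 + 4 + 7 = 14.
Ballots ranking Calder above Lomond: 17 − 14 = 3.
Lomond wins the head-to-head 14–3.

Lomond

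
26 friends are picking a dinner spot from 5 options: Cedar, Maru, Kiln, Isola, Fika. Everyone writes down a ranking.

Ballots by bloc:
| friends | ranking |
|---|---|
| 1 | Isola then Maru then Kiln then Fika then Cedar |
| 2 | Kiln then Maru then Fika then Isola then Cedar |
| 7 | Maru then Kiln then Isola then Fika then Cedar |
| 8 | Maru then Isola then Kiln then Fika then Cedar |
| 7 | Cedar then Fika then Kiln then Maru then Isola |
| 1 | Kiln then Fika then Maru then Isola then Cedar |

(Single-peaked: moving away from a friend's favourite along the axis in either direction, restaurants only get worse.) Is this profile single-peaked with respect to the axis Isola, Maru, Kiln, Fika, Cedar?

Axis positions: Isola=1, Maru=2, Kiln=3, Fika=4, Cedar=5.
Bloc 1 (peak Isola at position 1): ranking walks positions 1-2-3-4-5, expanding outward from the peak — single-peaked.
Bloc 2 (peak Kiln at position 3): ranking walks positions 3-2-4-1-5, expanding outward from the peak — single-peaked.
Bloc 3 (peak Maru at position 2): ranking walks positions 2-3-1-4-5, expanding outward from the peak — single-peaked.
Bloc 4 (peak Maru at position 2): ranking walks positions 2-1-3-4-5, expanding outward from the peak — single-peaked.
Bloc 5 (peak Cedar at position 5): ranking walks positions 5-4-3-2-1, expanding outward from the peak — single-peaked.
Bloc 6 (peak Kiln at position 3): ranking walks positions 3-4-2-1-5, expanding outward from the peak — single-peaked.
Every ranking is single-peaked on this axis.

yes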